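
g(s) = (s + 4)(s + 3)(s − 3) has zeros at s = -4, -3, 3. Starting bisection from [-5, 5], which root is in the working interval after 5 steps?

midpoint 0: g = -36 < 0 → [0, 5]
midpoint 2.5: g = -17.875 < 0 → [2.5, 5]
midpoint 3.75: g = 39.234375 > 0 → [2.5, 3.75]
midpoint 3.125: g = 5.4551 > 0 → [2.5, 3.125]
midpoint 2.8125: g = -7.4246 < 0 → [2.8125, 3.125]

3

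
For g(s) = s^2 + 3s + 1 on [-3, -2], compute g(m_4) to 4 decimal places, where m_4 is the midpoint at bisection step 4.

-0.1211

s = -2.5 gives g = -0.25, negative; keep [-3, -2.5]
s = -2.75 gives g = 0.3125, positive; keep [-2.75, -2.5]
s = -2.625 gives g = 0.015625, positive; keep [-2.625, -2.5]
s = -2.5625 gives g = -0.1211, negative; keep [-2.625, -2.5625]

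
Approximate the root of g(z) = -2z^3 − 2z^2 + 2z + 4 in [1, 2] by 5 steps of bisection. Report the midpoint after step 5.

1.21875

midpoint 1.5: g = -4.25 < 0 → [1, 1.5]
midpoint 1.25: g = -0.53125 < 0 → [1, 1.25]
midpoint 1.125: g = 0.871094 > 0 → [1.125, 1.25]
midpoint 1.1875: g = 0.2056 > 0 → [1.1875, 1.25]
midpoint 1.21875: g = -0.1537 < 0 → [1.1875, 1.21875]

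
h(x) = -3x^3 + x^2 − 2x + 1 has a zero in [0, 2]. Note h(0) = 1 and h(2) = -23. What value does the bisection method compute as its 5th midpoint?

0.4375

x = 1 gives h = -3, negative; keep [0, 1]
x = 0.5 gives h = -0.125, negative; keep [0, 0.5]
x = 0.25 gives h = 0.515625, positive; keep [0.25, 0.5]
x = 0.375 gives h = 0.2324, positive; keep [0.375, 0.5]
x = 0.4375 gives h = 0.0652, positive; keep [0.4375, 0.5]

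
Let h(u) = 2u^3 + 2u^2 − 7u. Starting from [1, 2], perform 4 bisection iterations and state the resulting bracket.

m = 1.5, h(m) = 0.75 (+); new bracket [1, 1.5]
m = 1.25, h(m) = -1.71875 (−); new bracket [1.25, 1.5]
m = 1.375, h(m) = -0.644531 (−); new bracket [1.375, 1.5]
m = 1.4375, h(m) = 0.0112 (+); new bracket [1.375, 1.4375]

[1.375, 1.4375]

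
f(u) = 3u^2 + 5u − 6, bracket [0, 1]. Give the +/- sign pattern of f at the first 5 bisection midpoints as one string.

--++-

m = 0.5, f(m) = -2.75 (−); new bracket [0.5, 1]
m = 0.75, f(m) = -0.5625 (−); new bracket [0.75, 1]
m = 0.875, f(m) = 0.671875 (+); new bracket [0.75, 0.875]
m = 0.8125, f(m) = 0.043 (+); new bracket [0.75, 0.8125]
m = 0.78125, f(m) = -0.2627 (−); new bracket [0.78125, 0.8125]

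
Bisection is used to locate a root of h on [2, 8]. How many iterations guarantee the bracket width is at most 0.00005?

17

Width after n steps is 6/2^n. Need 2^n ≥ 6/0.00005 = 120000.
2^16 = 65536 < 120000 ≤ 2^17 = 131072, so n = 17.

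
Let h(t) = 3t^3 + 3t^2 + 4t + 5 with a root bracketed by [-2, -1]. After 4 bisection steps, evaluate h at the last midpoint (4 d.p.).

h(-1.5) = -4.375 < 0, so the root lies in [-1.5, -1]
h(-1.25) = -1.171875 < 0, so the root lies in [-1.25, -1]
h(-1.125) = 0.025391 > 0, so the root lies in [-1.25, -1.125]
h(-1.1875) = -0.5432 < 0, so the root lies in [-1.1875, -1.125]

-0.5432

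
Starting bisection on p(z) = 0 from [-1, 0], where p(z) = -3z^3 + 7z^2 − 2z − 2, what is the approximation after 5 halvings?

p(-0.5) = 1.125 > 0, so the root lies in [-0.5, 0]
p(-0.25) = -1.015625 < 0, so the root lies in [-0.5, -0.25]
p(-0.375) = -0.107422 < 0, so the root lies in [-0.5, -0.375]
p(-0.4375) = 0.4661 > 0, so the root lies in [-0.4375, -0.375]
p(-0.40625) = 0.1689 > 0, so the root lies in [-0.40625, -0.375]

-0.40625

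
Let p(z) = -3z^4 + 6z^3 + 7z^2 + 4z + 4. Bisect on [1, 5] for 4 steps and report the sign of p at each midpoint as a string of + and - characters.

-+++

z = 3 gives p = -2, negative; keep [1, 3]
z = 2 gives p = 40, positive; keep [2, 3]
z = 2.5 gives p = 34.3125, positive; keep [2.5, 3]
z = 2.75 gives p = 21.1445, positive; keep [2.75, 3]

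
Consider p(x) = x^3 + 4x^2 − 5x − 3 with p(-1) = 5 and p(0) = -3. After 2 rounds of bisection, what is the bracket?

[-0.5, -0.25]

m = -0.5, p(m) = 0.375 (+); new bracket [-0.5, 0]
m = -0.25, p(m) = -1.515625 (−); new bracket [-0.5, -0.25]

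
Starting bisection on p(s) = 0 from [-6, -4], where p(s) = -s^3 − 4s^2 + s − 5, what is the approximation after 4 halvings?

-4.375

s = -5 gives p = 15, positive; keep [-5, -4]
s = -4.5 gives p = 0.625, positive; keep [-4.5, -4]
s = -4.25 gives p = -4.734375, negative; keep [-4.5, -4.25]
s = -4.375 gives p = -2.1973, negative; keep [-4.5, -4.375]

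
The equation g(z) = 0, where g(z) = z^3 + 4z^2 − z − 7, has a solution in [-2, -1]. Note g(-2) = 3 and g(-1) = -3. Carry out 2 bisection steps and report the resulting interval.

[-1.5, -1.25]

g(-1.5) = 0.125 > 0, so the root lies in [-1.5, -1]
g(-1.25) = -1.453125 < 0, so the root lies in [-1.5, -1.25]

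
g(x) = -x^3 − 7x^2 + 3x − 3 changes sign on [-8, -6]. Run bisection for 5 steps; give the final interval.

x = -7 gives g = -24, negative; keep [-8, -7]
x = -7.5 gives g = 2.625, positive; keep [-7.5, -7]
x = -7.25 gives g = -11.609375, negative; keep [-7.5, -7.25]
x = -7.375 gives g = -4.7285, negative; keep [-7.5, -7.375]
x = -7.4375 gives g = -1.1116, negative; keep [-7.5, -7.4375]

[-7.5, -7.4375]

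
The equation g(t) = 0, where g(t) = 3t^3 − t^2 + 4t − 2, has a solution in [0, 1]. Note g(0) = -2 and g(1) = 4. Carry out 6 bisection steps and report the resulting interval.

[0.46875, 0.484375]

m = 0.5, g(m) = 0.125 (+); new bracket [0, 0.5]
m = 0.25, g(m) = -1.015625 (−); new bracket [0.25, 0.5]
m = 0.375, g(m) = -0.482422 (−); new bracket [0.375, 0.5]
m = 0.4375, g(m) = -0.1902 (−); new bracket [0.4375, 0.5]
m = 0.46875, g(m) = -0.0357 (−); new bracket [0.46875, 0.5]
m = 0.484375, g(m) = 0.0438 (+); new bracket [0.46875, 0.484375]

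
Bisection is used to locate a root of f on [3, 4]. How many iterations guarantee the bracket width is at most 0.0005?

Width after n steps is 1/2^n. Need 2^n ≥ 1/0.0005 = 2000.
2^10 = 1024 < 2000 ≤ 2^11 = 2048, so n = 11.

11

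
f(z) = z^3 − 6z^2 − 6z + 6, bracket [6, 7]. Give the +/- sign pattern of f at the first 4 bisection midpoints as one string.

m = 6.5, f(m) = -11.875 (−); new bracket [6.5, 7]
m = 6.75, f(m) = -0.328125 (−); new bracket [6.75, 7]
m = 6.875, f(m) = 6.107422 (+); new bracket [6.75, 6.875]
m = 6.8125, f(m) = 2.8333 (+); new bracket [6.75, 6.8125]

--++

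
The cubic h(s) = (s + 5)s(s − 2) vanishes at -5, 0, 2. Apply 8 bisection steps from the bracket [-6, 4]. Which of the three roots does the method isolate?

s = -1 gives h = 12, positive; keep [-6, -1]
s = -3.5 gives h = 28.875, positive; keep [-6, -3.5]
s = -4.75 gives h = 8.015625, positive; keep [-6, -4.75]
s = -5.375 gives h = -14.8652, negative; keep [-5.375, -4.75]
s = -5.0625 gives h = -2.2346, negative; keep [-5.0625, -4.75]
s = -4.90625 gives h = 3.1766, positive; keep [-5.0625, -4.90625]
s = -4.984375 gives h = 0.5439, positive; keep [-5.0625, -4.984375]
s = -5.0234375 gives h = -0.8269, negative; keep [-5.0234375, -4.984375]

-5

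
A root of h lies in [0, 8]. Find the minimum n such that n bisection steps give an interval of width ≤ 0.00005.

Width after n steps is 8/2^n. Need 2^n ≥ 8/0.00005 = 160000.
2^17 = 131072 < 160000 ≤ 2^18 = 262144, so n = 18.

18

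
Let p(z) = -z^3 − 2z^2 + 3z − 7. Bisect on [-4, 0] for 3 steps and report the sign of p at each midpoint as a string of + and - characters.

--+

z = -2 gives p = -13, negative; keep [-4, -2]
z = -3 gives p = -7, negative; keep [-4, -3]
z = -3.5 gives p = 0.875, positive; keep [-3.5, -3]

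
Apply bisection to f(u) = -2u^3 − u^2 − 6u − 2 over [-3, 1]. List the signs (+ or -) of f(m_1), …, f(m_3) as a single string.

midpoint -1: f = 5 > 0 → [-1, 1]
midpoint 0: f = -2 < 0 → [-1, 0]
midpoint -0.5: f = 1 > 0 → [-0.5, 0]

+-+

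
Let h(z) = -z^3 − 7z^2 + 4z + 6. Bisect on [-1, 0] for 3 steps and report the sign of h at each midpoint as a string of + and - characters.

midpoint -0.5: h = 2.375 > 0 → [-1, -0.5]
midpoint -0.75: h = -0.515625 < 0 → [-0.75, -0.5]
midpoint -0.625: h = 1.009766 > 0 → [-0.75, -0.625]

+-+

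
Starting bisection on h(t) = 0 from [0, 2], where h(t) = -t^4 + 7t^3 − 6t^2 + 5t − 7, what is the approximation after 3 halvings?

1.25

midpoint 1: h = -2 < 0 → [1, 2]
midpoint 1.5: h = 5.5625 > 0 → [1, 1.5]
midpoint 1.25: h = 1.105469 > 0 → [1, 1.25]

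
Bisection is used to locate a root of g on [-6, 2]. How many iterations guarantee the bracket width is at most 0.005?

Width after n steps is 8/2^n. Need 2^n ≥ 8/0.005 = 1600.
2^10 = 1024 < 1600 ≤ 2^11 = 2048, so n = 11.

11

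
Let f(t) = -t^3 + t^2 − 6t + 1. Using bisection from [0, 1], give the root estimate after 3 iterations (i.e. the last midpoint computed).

t = 0.5 gives f = -1.875, negative; keep [0, 0.5]
t = 0.25 gives f = -0.453125, negative; keep [0, 0.25]
t = 0.125 gives f = 0.263672, positive; keep [0.125, 0.25]

0.125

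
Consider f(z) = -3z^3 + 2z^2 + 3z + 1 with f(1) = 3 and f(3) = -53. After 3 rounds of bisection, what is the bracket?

[1.25, 1.5]

z = 2 gives f = -9, negative; keep [1, 2]
z = 1.5 gives f = -0.125, negative; keep [1, 1.5]
z = 1.25 gives f = 2.015625, positive; keep [1.25, 1.5]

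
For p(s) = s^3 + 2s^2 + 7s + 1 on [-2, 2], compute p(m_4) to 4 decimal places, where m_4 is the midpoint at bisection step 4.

-0.6406

m = 0, p(m) = 1 (+); new bracket [-2, 0]
m = -1, p(m) = -5 (−); new bracket [-1, 0]
m = -0.5, p(m) = -2.125 (−); new bracket [-0.5, 0]
m = -0.25, p(m) = -0.6406 (−); new bracket [-0.25, 0]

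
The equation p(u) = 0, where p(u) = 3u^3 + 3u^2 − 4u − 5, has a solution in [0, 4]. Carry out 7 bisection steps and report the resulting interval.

midpoint 2: p = 23 > 0 → [0, 2]
midpoint 1: p = -3 < 0 → [1, 2]
midpoint 1.5: p = 5.875 > 0 → [1, 1.5]
midpoint 1.25: p = 0.5469 > 0 → [1, 1.25]
midpoint 1.125: p = -1.4316 < 0 → [1.125, 1.25]
midpoint 1.1875: p = -0.4958 < 0 → [1.1875, 1.25]
midpoint 1.21875: p = 0.0119 > 0 → [1.1875, 1.21875]

[1.1875, 1.21875]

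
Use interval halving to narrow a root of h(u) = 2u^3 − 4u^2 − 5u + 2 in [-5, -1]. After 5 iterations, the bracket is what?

[-1.125, -1]

u = -3 gives h = -73, negative; keep [-3, -1]
u = -2 gives h = -20, negative; keep [-2, -1]
u = -1.5 gives h = -6.25, negative; keep [-1.5, -1]
u = -1.25 gives h = -1.9062, negative; keep [-1.25, -1]
u = -1.125 gives h = -0.2852, negative; keep [-1.125, -1]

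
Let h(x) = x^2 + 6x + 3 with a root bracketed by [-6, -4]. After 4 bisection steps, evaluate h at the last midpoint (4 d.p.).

midpoint -5: h = -2 < 0 → [-6, -5]
midpoint -5.5: h = 0.25 > 0 → [-5.5, -5]
midpoint -5.25: h = -0.9375 < 0 → [-5.5, -5.25]
midpoint -5.375: h = -0.3594 < 0 → [-5.5, -5.375]

-0.3594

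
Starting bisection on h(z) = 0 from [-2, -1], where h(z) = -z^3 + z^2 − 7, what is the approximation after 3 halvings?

h(-1.5) = -1.375 < 0, so the root lies in [-2, -1.5]
h(-1.75) = 1.421875 > 0, so the root lies in [-1.75, -1.5]
h(-1.625) = -0.068359 < 0, so the root lies in [-1.75, -1.625]

-1.625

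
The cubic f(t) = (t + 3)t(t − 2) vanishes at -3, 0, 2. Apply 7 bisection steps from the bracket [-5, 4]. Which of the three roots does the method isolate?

-3

m = -0.5, f(m) = 3.125 (+); new bracket [-5, -0.5]
m = -2.75, f(m) = 3.265625 (+); new bracket [-5, -2.75]
m = -3.875, f(m) = -19.919922 (−); new bracket [-3.875, -2.75]
m = -3.3125, f(m) = -5.4993 (−); new bracket [-3.3125, -2.75]
m = -3.03125, f(m) = -0.4766 (−); new bracket [-3.03125, -2.75]
m = -2.890625, f(m) = 1.5462 (+); new bracket [-3.03125, -2.890625]
m = -2.9609375, f(m) = 0.5738 (+); new bracket [-3.03125, -2.9609375]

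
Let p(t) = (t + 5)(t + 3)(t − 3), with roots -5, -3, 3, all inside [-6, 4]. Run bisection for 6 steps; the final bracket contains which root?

midpoint -1: p = -32 < 0 → [-1, 4]
midpoint 1.5: p = -43.875 < 0 → [1.5, 4]
midpoint 2.75: p = -11.140625 < 0 → [2.75, 4]
midpoint 3.375: p = 20.0215 > 0 → [2.75, 3.375]
midpoint 3.0625: p = 3.0549 > 0 → [2.75, 3.0625]
midpoint 2.90625: p = -4.3778 < 0 → [2.90625, 3.0625]

3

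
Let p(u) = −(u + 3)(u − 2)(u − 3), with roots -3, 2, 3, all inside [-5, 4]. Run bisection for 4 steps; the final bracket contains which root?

-3

m = -0.5, p(m) = -21.875 (−); new bracket [-5, -0.5]
m = -2.75, p(m) = -6.828125 (−); new bracket [-5, -2.75]
m = -3.875, p(m) = 35.341797 (+); new bracket [-3.875, -2.75]
m = -3.3125, p(m) = 10.4797 (+); new bracket [-3.3125, -2.75]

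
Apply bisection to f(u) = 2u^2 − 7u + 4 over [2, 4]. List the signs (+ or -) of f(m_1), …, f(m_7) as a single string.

midpoint 3: f = 1 > 0 → [2, 3]
midpoint 2.5: f = -1 < 0 → [2.5, 3]
midpoint 2.75: f = -0.125 < 0 → [2.75, 3]
midpoint 2.875: f = 0.4062 > 0 → [2.75, 2.875]
midpoint 2.8125: f = 0.1328 > 0 → [2.75, 2.8125]
midpoint 2.78125: f = 0.002 > 0 → [2.75, 2.78125]
midpoint 2.765625: f = -0.062 < 0 → [2.765625, 2.78125]

+--+++-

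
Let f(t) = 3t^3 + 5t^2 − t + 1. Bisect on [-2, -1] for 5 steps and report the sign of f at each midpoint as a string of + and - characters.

t = -1.5 gives f = 3.625, positive; keep [-2, -1.5]
t = -1.75 gives f = 1.984375, positive; keep [-2, -1.75]
t = -1.875 gives f = 0.677734, positive; keep [-2, -1.875]
t = -1.9375 gives f = -0.1125, negative; keep [-1.9375, -1.875]
t = -1.90625 gives f = 0.2945, positive; keep [-1.9375, -1.90625]

+++-+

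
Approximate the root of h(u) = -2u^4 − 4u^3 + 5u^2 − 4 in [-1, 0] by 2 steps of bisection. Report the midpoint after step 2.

h(-0.5) = -2.375 < 0, so the root lies in [-1, -0.5]
h(-0.75) = -0.132812 < 0, so the root lies in [-1, -0.75]

-0.75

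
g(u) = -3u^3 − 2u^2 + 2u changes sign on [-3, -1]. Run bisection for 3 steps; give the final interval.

[-1.25, -1]

u = -2 gives g = 12, positive; keep [-2, -1]
u = -1.5 gives g = 2.625, positive; keep [-1.5, -1]
u = -1.25 gives g = 0.234375, positive; keep [-1.25, -1]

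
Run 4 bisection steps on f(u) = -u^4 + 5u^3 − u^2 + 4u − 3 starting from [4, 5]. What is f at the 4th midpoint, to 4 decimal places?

-0.1057

midpoint 4.5: f = 40.3125 > 0 → [4.5, 5]
midpoint 4.75: f = 20.230469 > 0 → [4.75, 5]
midpoint 4.875: f = 7.216553 > 0 → [4.875, 5]
midpoint 4.9375: f = -0.1057 < 0 → [4.875, 4.9375]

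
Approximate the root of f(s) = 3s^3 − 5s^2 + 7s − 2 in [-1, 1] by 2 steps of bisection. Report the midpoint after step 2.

f(0) = -2 < 0, so the root lies in [0, 1]
f(0.5) = 0.625 > 0, so the root lies in [0, 0.5]

0.5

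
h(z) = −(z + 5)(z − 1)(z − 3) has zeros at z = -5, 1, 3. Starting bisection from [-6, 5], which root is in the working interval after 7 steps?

m = -0.5, h(m) = -23.625 (−); new bracket [-6, -0.5]
m = -3.25, h(m) = -46.484375 (−); new bracket [-6, -3.25]
m = -4.625, h(m) = -16.083984 (−); new bracket [-6, -4.625]
m = -5.3125, h(m) = 16.3977 (+); new bracket [-5.3125, -4.625]
m = -4.96875, h(m) = -1.4864 (−); new bracket [-5.3125, -4.96875]
m = -5.140625, h(m) = 7.0296 (+); new bracket [-5.140625, -4.96875]
m = -5.0546875, h(m) = 2.667 (+); new bracket [-5.0546875, -4.96875]

-5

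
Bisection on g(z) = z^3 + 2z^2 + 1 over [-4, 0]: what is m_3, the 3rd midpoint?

g(-2) = 1 > 0, so the root lies in [-4, -2]
g(-3) = -8 < 0, so the root lies in [-3, -2]
g(-2.5) = -2.125 < 0, so the root lies in [-2.5, -2]

-2.5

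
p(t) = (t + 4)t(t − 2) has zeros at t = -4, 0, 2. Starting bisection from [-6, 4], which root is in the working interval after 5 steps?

-4

midpoint -1: p = 9 > 0 → [-6, -1]
midpoint -3.5: p = 9.625 > 0 → [-6, -3.5]
midpoint -4.75: p = -24.046875 < 0 → [-4.75, -3.5]
midpoint -4.125: p = -3.1582 < 0 → [-4.125, -3.5]
midpoint -3.8125: p = 4.155 > 0 → [-4.125, -3.8125]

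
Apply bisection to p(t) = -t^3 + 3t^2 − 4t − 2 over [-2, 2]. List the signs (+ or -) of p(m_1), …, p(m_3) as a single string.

-++

p(0) = -2 < 0, so the root lies in [-2, 0]
p(-1) = 6 > 0, so the root lies in [-1, 0]
p(-0.5) = 0.875 > 0, so the root lies in [-0.5, 0]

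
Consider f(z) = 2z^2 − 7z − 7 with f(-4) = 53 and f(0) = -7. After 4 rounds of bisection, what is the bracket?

[-1, -0.75]

z = -2 gives f = 15, positive; keep [-2, 0]
z = -1 gives f = 2, positive; keep [-1, 0]
z = -0.5 gives f = -3, negative; keep [-1, -0.5]
z = -0.75 gives f = -0.625, negative; keep [-1, -0.75]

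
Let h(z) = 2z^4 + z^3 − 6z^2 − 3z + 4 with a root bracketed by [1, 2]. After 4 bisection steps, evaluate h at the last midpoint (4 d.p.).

0.3997

z = 1.5 gives h = -0.5, negative; keep [1.5, 2]
z = 1.75 gives h = 4.492188, positive; keep [1.5, 1.75]
z = 1.625 gives h = 1.518066, positive; keep [1.5, 1.625]
z = 1.5625 gives h = 0.3997, positive; keep [1.5, 1.5625]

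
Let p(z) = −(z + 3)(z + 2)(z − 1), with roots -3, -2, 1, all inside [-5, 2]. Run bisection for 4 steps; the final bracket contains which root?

1

m = -1.5, p(m) = 1.875 (+); new bracket [-1.5, 2]
m = 0.25, p(m) = 5.484375 (+); new bracket [0.25, 2]
m = 1.125, p(m) = -1.611328 (−); new bracket [0.25, 1.125]
m = 0.6875, p(m) = 3.0969 (+); new bracket [0.6875, 1.125]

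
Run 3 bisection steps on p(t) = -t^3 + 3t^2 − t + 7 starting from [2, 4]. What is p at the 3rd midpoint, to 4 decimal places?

1.1094

t = 3 gives p = 4, positive; keep [3, 4]
t = 3.5 gives p = -2.625, negative; keep [3, 3.5]
t = 3.25 gives p = 1.109375, positive; keep [3.25, 3.5]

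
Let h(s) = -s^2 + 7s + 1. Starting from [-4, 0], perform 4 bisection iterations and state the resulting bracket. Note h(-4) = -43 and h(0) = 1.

[-0.25, 0]

m = -2, h(m) = -17 (−); new bracket [-2, 0]
m = -1, h(m) = -7 (−); new bracket [-1, 0]
m = -0.5, h(m) = -2.75 (−); new bracket [-0.5, 0]
m = -0.25, h(m) = -0.8125 (−); new bracket [-0.25, 0]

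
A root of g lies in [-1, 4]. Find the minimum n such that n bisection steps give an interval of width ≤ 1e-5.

19

Width after n steps is 5/2^n. Need 2^n ≥ 5/1e-5 = 500000.
2^18 = 262144 < 500000 ≤ 2^19 = 524288, so n = 19.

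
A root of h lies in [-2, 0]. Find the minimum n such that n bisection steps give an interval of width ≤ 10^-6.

Width after n steps is 2/2^n. Need 2^n ≥ 2/10^-6 = 2000000.
2^20 = 1048576 < 2000000 ≤ 2^21 = 2097152, so n = 21.

21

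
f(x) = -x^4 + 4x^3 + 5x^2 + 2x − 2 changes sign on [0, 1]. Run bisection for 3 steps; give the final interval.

x = 0.5 gives f = 0.6875, positive; keep [0, 0.5]
x = 0.25 gives f = -1.128906, negative; keep [0.25, 0.5]
x = 0.375 gives f = -0.355713, negative; keep [0.375, 0.5]

[0.375, 0.5]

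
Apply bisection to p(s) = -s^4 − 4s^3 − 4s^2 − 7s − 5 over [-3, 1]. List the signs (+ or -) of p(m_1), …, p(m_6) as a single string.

p(-1) = 1 > 0, so the root lies in [-1, 1]
p(0) = -5 < 0, so the root lies in [-1, 0]
p(-0.5) = -2.0625 < 0, so the root lies in [-1, -0.5]
p(-0.75) = -0.6289 < 0, so the root lies in [-1, -0.75]
p(-0.875) = 0.156 > 0, so the root lies in [-0.875, -0.75]
p(-0.8125) = -0.2434 < 0, so the root lies in [-0.875, -0.8125]

+---+-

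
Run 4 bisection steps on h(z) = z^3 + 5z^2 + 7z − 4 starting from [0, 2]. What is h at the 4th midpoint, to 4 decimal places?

h(1) = 9 > 0, so the root lies in [0, 1]
h(0.5) = 0.875 > 0, so the root lies in [0, 0.5]
h(0.25) = -1.921875 < 0, so the root lies in [0.25, 0.5]
h(0.375) = -0.6191 < 0, so the root lies in [0.375, 0.5]

-0.6191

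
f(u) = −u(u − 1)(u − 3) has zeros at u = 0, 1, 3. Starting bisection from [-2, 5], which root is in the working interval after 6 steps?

3

f(1.5) = 1.125 > 0, so the root lies in [1.5, 5]
f(3.25) = -1.828125 < 0, so the root lies in [1.5, 3.25]
f(2.375) = 2.041016 > 0, so the root lies in [2.375, 3.25]
f(2.8125) = 0.9558 > 0, so the root lies in [2.8125, 3.25]
f(3.03125) = -0.1924 < 0, so the root lies in [2.8125, 3.03125]
f(2.921875) = 0.4387 > 0, so the root lies in [2.921875, 3.03125]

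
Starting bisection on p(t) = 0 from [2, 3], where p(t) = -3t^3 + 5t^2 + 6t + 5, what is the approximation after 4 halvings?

2.6875

m = 2.5, p(m) = 4.375 (+); new bracket [2.5, 3]
m = 2.75, p(m) = -3.078125 (−); new bracket [2.5, 2.75]
m = 2.625, p(m) = 0.939453 (+); new bracket [2.625, 2.75]
m = 2.6875, p(m) = -0.9944 (−); new bracket [2.625, 2.6875]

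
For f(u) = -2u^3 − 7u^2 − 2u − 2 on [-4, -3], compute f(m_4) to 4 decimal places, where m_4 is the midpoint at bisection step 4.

f(-3.5) = 5 > 0, so the root lies in [-3.5, -3]
f(-3.25) = -0.78125 < 0, so the root lies in [-3.5, -3.25]
f(-3.375) = 1.902344 > 0, so the root lies in [-3.375, -3.25]
f(-3.3125) = 0.5103 > 0, so the root lies in [-3.3125, -3.25]

0.5103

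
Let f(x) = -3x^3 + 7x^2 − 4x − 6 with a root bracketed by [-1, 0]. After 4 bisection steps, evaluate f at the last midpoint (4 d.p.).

f(-0.5) = -1.875 < 0, so the root lies in [-1, -0.5]
f(-0.75) = 2.203125 > 0, so the root lies in [-0.75, -0.5]
f(-0.625) = -0.033203 < 0, so the root lies in [-0.75, -0.625]
f(-0.6875) = 1.0334 > 0, so the root lies in [-0.6875, -0.625]

1.0334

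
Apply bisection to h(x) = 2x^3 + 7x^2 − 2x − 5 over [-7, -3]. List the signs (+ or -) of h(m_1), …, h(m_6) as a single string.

x = -5 gives h = -70, negative; keep [-5, -3]
x = -4 gives h = -13, negative; keep [-4, -3]
x = -3.5 gives h = 2, positive; keep [-4, -3.5]
x = -3.75 gives h = -4.5312, negative; keep [-3.75, -3.5]
x = -3.625 gives h = -1.0352, negative; keep [-3.625, -3.5]
x = -3.5625 gives h = 0.5386, positive; keep [-3.625, -3.5625]

--+--+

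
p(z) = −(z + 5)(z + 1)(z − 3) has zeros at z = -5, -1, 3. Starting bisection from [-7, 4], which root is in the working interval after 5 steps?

-5

z = -1.5 gives p = -7.875, negative; keep [-7, -1.5]
z = -4.25 gives p = -17.671875, negative; keep [-7, -4.25]
z = -5.625 gives p = 24.931641, positive; keep [-5.625, -4.25]
z = -4.9375 gives p = -1.9534, negative; keep [-5.625, -4.9375]
z = -5.28125 gives p = 9.9715, positive; keep [-5.28125, -4.9375]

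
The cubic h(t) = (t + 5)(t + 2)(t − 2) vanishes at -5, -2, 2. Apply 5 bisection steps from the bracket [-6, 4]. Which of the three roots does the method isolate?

2

t = -1 gives h = -12, negative; keep [-1, 4]
t = 1.5 gives h = -11.375, negative; keep [1.5, 4]
t = 2.75 gives h = 27.609375, positive; keep [1.5, 2.75]
t = 2.125 gives h = 3.6738, positive; keep [1.5, 2.125]
t = 1.8125 gives h = -4.8699, negative; keep [1.8125, 2.125]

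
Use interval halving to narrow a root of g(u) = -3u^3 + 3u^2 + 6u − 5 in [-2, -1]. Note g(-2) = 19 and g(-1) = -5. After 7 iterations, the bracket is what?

[-1.3671875, -1.359375]

midpoint -1.5: g = 2.875 > 0 → [-1.5, -1]
midpoint -1.25: g = -1.953125 < 0 → [-1.5, -1.25]
midpoint -1.375: g = 0.220703 > 0 → [-1.375, -1.25]
midpoint -1.3125: g = -0.9241 < 0 → [-1.375, -1.3125]
midpoint -1.34375: g = -0.3664 < 0 → [-1.375, -1.34375]
midpoint -1.359375: g = -0.0766 < 0 → [-1.375, -1.359375]
midpoint -1.3671875: g = 0.0711 > 0 → [-1.3671875, -1.359375]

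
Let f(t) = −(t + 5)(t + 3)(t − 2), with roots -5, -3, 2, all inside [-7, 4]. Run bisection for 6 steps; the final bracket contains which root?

t = -1.5 gives f = 18.375, positive; keep [-1.5, 4]
t = 1.25 gives f = 19.921875, positive; keep [1.25, 4]
t = 2.625 gives f = -26.806641, negative; keep [1.25, 2.625]
t = 1.9375 gives f = 2.1409, positive; keep [1.9375, 2.625]
t = 2.28125 gives f = -10.8152, negative; keep [1.9375, 2.28125]
t = 2.109375 gives f = -3.973, negative; keep [1.9375, 2.109375]

2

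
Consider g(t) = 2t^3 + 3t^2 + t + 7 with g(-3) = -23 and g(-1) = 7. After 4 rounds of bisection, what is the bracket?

[-2.125, -2]

t = -2 gives g = 1, positive; keep [-3, -2]
t = -2.5 gives g = -8, negative; keep [-2.5, -2]
t = -2.25 gives g = -2.84375, negative; keep [-2.25, -2]
t = -2.125 gives g = -0.7695, negative; keep [-2.125, -2]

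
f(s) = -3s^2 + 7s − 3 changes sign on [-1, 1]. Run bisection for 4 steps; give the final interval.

midpoint 0: f = -3 < 0 → [0, 1]
midpoint 0.5: f = -0.25 < 0 → [0.5, 1]
midpoint 0.75: f = 0.5625 > 0 → [0.5, 0.75]
midpoint 0.625: f = 0.2031 > 0 → [0.5, 0.625]

[0.5, 0.625]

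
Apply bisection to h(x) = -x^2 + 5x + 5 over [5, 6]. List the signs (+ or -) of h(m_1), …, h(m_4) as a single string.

m = 5.5, h(m) = 2.25 (+); new bracket [5.5, 6]
m = 5.75, h(m) = 0.6875 (+); new bracket [5.75, 6]
m = 5.875, h(m) = -0.140625 (−); new bracket [5.75, 5.875]
m = 5.8125, h(m) = 0.2773 (+); new bracket [5.8125, 5.875]

++-+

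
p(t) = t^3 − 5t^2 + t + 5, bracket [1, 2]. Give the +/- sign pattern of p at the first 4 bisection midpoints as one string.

-+--

p(1.5) = -1.375 < 0, so the root lies in [1, 1.5]
p(1.25) = 0.390625 > 0, so the root lies in [1.25, 1.5]
p(1.375) = -0.478516 < 0, so the root lies in [1.25, 1.375]
p(1.3125) = -0.0398 < 0, so the root lies in [1.25, 1.3125]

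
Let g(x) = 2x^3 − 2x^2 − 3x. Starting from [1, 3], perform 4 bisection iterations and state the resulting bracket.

m = 2, g(m) = 2 (+); new bracket [1, 2]
m = 1.5, g(m) = -2.25 (−); new bracket [1.5, 2]
m = 1.75, g(m) = -0.65625 (−); new bracket [1.75, 2]
m = 1.875, g(m) = 0.5273 (+); new bracket [1.75, 1.875]

[1.75, 1.875]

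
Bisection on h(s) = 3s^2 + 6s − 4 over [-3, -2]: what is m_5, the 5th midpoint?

-2.53125

h(-2.5) = -0.25 < 0, so the root lies in [-3, -2.5]
h(-2.75) = 2.1875 > 0, so the root lies in [-2.75, -2.5]
h(-2.625) = 0.921875 > 0, so the root lies in [-2.625, -2.5]
h(-2.5625) = 0.3242 > 0, so the root lies in [-2.5625, -2.5]
h(-2.53125) = 0.0342 > 0, so the root lies in [-2.53125, -2.5]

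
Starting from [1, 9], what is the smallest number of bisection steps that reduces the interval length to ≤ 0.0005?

Width after n steps is 8/2^n. Need 2^n ≥ 8/0.0005 = 16000.
2^13 = 8192 < 16000 ≤ 2^14 = 16384, so n = 14.

14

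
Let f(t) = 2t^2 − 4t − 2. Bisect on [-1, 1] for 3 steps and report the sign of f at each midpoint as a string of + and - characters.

-+-

m = 0, f(m) = -2 (−); new bracket [-1, 0]
m = -0.5, f(m) = 0.5 (+); new bracket [-0.5, 0]
m = -0.25, f(m) = -0.875 (−); new bracket [-0.5, -0.25]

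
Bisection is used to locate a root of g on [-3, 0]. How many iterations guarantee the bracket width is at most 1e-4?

Width after n steps is 3/2^n. Need 2^n ≥ 3/1e-4 = 30000.
2^14 = 16384 < 30000 ≤ 2^15 = 32768, so n = 15.

15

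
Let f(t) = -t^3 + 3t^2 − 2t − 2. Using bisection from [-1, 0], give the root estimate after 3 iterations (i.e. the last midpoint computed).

-0.625

f(-0.5) = -0.125 < 0, so the root lies in [-1, -0.5]
f(-0.75) = 1.609375 > 0, so the root lies in [-0.75, -0.5]
f(-0.625) = 0.666016 > 0, so the root lies in [-0.625, -0.5]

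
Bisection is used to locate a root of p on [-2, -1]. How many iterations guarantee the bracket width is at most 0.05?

Width after n steps is 1/2^n. Need 2^n ≥ 1/0.05 = 20.
2^4 = 16 < 20 ≤ 2^5 = 32, so n = 5.

5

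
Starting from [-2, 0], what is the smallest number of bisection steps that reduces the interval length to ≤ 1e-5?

18

Width after n steps is 2/2^n. Need 2^n ≥ 2/1e-5 = 200000.
2^17 = 131072 < 200000 ≤ 2^18 = 262144, so n = 18.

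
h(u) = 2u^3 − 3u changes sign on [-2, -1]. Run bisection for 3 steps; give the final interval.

[-1.25, -1.125]

h(-1.5) = -2.25 < 0, so the root lies in [-1.5, -1]
h(-1.25) = -0.15625 < 0, so the root lies in [-1.25, -1]
h(-1.125) = 0.527344 > 0, so the root lies in [-1.25, -1.125]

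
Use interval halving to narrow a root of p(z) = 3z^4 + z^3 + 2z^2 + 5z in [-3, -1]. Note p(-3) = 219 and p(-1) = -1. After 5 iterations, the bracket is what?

m = -2, p(m) = 38 (+); new bracket [-2, -1]
m = -1.5, p(m) = 8.8125 (+); new bracket [-1.5, -1]
m = -1.25, p(m) = 2.246094 (+); new bracket [-1.25, -1]
m = -1.125, p(m) = 0.2878 (+); new bracket [-1.125, -1]
m = -1.0625, p(m) = -0.4309 (−); new bracket [-1.125, -1.0625]

[-1.125, -1.0625]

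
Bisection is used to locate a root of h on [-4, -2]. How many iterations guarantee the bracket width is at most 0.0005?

Width after n steps is 2/2^n. Need 2^n ≥ 2/0.0005 = 4000.
2^11 = 2048 < 4000 ≤ 2^12 = 4096, so n = 12.

12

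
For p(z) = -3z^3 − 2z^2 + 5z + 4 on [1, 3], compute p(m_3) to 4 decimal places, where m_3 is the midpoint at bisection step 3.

1.2656

z = 2 gives p = -18, negative; keep [1, 2]
z = 1.5 gives p = -3.125, negative; keep [1, 1.5]
z = 1.25 gives p = 1.265625, positive; keep [1.25, 1.5]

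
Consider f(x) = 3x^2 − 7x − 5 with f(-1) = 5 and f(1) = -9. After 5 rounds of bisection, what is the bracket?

[-0.625, -0.5625]

x = 0 gives f = -5, negative; keep [-1, 0]
x = -0.5 gives f = -0.75, negative; keep [-1, -0.5]
x = -0.75 gives f = 1.9375, positive; keep [-0.75, -0.5]
x = -0.625 gives f = 0.5469, positive; keep [-0.625, -0.5]
x = -0.5625 gives f = -0.1133, negative; keep [-0.625, -0.5625]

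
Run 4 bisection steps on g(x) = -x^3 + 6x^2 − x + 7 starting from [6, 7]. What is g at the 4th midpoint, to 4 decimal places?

-1.3596

x = 6.5 gives g = -20.625, negative; keep [6, 6.5]
x = 6.25 gives g = -9.015625, negative; keep [6, 6.25]
x = 6.125 gives g = -3.814453, negative; keep [6, 6.125]
x = 6.0625 gives g = -1.3596, negative; keep [6, 6.0625]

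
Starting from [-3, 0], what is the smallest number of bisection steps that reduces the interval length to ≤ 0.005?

10

Width after n steps is 3/2^n. Need 2^n ≥ 3/0.005 = 600.
2^9 = 512 < 600 ≤ 2^10 = 1024, so n = 10.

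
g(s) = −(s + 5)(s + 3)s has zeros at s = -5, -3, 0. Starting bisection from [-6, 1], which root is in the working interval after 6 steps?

midpoint -2.5: g = 3.125 > 0 → [-2.5, 1]
midpoint -0.75: g = 7.171875 > 0 → [-0.75, 1]
midpoint 0.125: g = -2.001953 < 0 → [-0.75, 0.125]
midpoint -0.3125: g = 3.9368 > 0 → [-0.3125, 0.125]
midpoint -0.09375: g = 1.3368 > 0 → [-0.09375, 0.125]
midpoint 0.015625: g = -0.2363 < 0 → [-0.09375, 0.015625]

0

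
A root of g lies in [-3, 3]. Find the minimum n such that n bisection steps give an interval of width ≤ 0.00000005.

Width after n steps is 6/2^n. Need 2^n ≥ 6/0.00000005 = 120000000.
2^26 = 67108864 < 120000000 ≤ 2^27 = 134217728, so n = 27.

27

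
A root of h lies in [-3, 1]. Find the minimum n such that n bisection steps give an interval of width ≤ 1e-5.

Width after n steps is 4/2^n. Need 2^n ≥ 4/1e-5 = 400000.
2^18 = 262144 < 400000 ≤ 2^19 = 524288, so n = 19.

19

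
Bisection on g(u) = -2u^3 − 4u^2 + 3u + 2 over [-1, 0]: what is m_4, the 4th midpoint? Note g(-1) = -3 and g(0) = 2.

u = -0.5 gives g = -0.25, negative; keep [-0.5, 0]
u = -0.25 gives g = 1.03125, positive; keep [-0.5, -0.25]
u = -0.375 gives g = 0.417969, positive; keep [-0.5, -0.375]
u = -0.4375 gives g = 0.0894, positive; keep [-0.5, -0.4375]

-0.4375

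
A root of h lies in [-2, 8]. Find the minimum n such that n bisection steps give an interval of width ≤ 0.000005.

Width after n steps is 10/2^n. Need 2^n ≥ 10/0.000005 = 2000000.
2^20 = 1048576 < 2000000 ≤ 2^21 = 2097152, so n = 21.

21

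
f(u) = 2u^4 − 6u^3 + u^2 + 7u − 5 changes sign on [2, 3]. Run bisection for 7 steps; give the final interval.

u = 2.5 gives f = 3.125, positive; keep [2, 2.5]
u = 2.25 gives f = -1.273438, negative; keep [2.25, 2.5]
u = 2.375 gives f = 0.52002, positive; keep [2.25, 2.375]
u = 2.3125 gives f = -0.4687, negative; keep [2.3125, 2.375]
u = 2.34375 gives f = 0.0015, positive; keep [2.3125, 2.34375]
u = 2.328125 gives f = -0.2395, negative; keep [2.328125, 2.34375]
u = 2.3359375 gives f = -0.1205, negative; keep [2.3359375, 2.34375]

[2.3359375, 2.34375]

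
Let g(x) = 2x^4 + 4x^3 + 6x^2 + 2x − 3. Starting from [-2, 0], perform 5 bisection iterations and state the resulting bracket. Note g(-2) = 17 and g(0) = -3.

m = -1, g(m) = -1 (−); new bracket [-2, -1]
m = -1.5, g(m) = 4.125 (+); new bracket [-1.5, -1]
m = -1.25, g(m) = 0.945312 (+); new bracket [-1.25, -1]
m = -1.125, g(m) = -0.1479 (−); new bracket [-1.25, -1.125]
m = -1.1875, g(m) = 0.3648 (+); new bracket [-1.1875, -1.125]

[-1.1875, -1.125]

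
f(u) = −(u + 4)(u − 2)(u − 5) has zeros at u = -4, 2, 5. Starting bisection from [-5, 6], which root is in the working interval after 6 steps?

-4

midpoint 0.5: f = -30.375 < 0 → [-5, 0.5]
midpoint -2.25: f = -53.921875 < 0 → [-5, -2.25]
midpoint -3.625: f = -18.193359 < 0 → [-5, -3.625]
midpoint -4.3125: f = 18.3704 > 0 → [-4.3125, -3.625]
midpoint -3.96875: f = -1.6729 < 0 → [-4.3125, -3.96875]
midpoint -4.140625: f = 7.8932 > 0 → [-4.140625, -3.96875]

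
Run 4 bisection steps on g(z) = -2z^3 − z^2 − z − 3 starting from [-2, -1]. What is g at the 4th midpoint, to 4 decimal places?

midpoint -1.5: g = 3 > 0 → [-1.5, -1]
midpoint -1.25: g = 0.59375 > 0 → [-1.25, -1]
midpoint -1.125: g = -0.292969 < 0 → [-1.25, -1.125]
midpoint -1.1875: g = 0.1265 > 0 → [-1.1875, -1.125]

0.1265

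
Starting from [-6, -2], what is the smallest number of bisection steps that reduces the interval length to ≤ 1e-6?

22

Width after n steps is 4/2^n. Need 2^n ≥ 4/1e-6 = 4000000.
2^21 = 2097152 < 4000000 ≤ 2^22 = 4194304, so n = 22.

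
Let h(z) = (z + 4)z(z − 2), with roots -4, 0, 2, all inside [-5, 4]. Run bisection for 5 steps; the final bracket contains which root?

midpoint -0.5: h = 4.375 > 0 → [-5, -0.5]
midpoint -2.75: h = 16.328125 > 0 → [-5, -2.75]
midpoint -3.875: h = 2.845703 > 0 → [-5, -3.875]
midpoint -4.4375: h = -12.4978 < 0 → [-4.4375, -3.875]
midpoint -4.15625: h = -3.998 < 0 → [-4.15625, -3.875]

-4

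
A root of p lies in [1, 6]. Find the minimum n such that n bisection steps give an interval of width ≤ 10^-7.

Width after n steps is 5/2^n. Need 2^n ≥ 5/10^-7 = 50000000.
2^25 = 33554432 < 50000000 ≤ 2^26 = 67108864, so n = 26.

26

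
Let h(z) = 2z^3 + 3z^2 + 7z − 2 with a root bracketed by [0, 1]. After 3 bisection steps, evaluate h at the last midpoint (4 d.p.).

1.1523

midpoint 0.5: h = 2.5 > 0 → [0, 0.5]
midpoint 0.25: h = -0.03125 < 0 → [0.25, 0.5]
midpoint 0.375: h = 1.152344 > 0 → [0.25, 0.375]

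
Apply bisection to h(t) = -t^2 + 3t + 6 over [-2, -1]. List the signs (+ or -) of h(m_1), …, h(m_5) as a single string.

h(-1.5) = -0.75 < 0, so the root lies in [-1.5, -1]
h(-1.25) = 0.6875 > 0, so the root lies in [-1.5, -1.25]
h(-1.375) = -0.015625 < 0, so the root lies in [-1.375, -1.25]
h(-1.3125) = 0.3398 > 0, so the root lies in [-1.375, -1.3125]
h(-1.34375) = 0.1631 > 0, so the root lies in [-1.375, -1.34375]

-+-++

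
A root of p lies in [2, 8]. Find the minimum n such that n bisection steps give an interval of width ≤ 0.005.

11

Width after n steps is 6/2^n. Need 2^n ≥ 6/0.005 = 1200.
2^10 = 1024 < 1200 ≤ 2^11 = 2048, so n = 11.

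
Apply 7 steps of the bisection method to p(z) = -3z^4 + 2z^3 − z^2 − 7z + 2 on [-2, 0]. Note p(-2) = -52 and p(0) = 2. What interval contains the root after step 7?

[-1.171875, -1.15625]

midpoint -1: p = 3 > 0 → [-2, -1]
midpoint -1.5: p = -11.6875 < 0 → [-1.5, -1]
midpoint -1.25: p = -2.042969 < 0 → [-1.25, -1]
midpoint -1.125: p = 0.9563 > 0 → [-1.25, -1.125]
midpoint -1.1875: p = -0.4124 < 0 → [-1.1875, -1.125]
midpoint -1.15625: p = 0.3032 > 0 → [-1.1875, -1.15625]
midpoint -1.171875: p = -0.0466 < 0 → [-1.171875, -1.15625]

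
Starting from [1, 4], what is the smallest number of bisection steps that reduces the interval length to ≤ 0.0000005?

23

Width after n steps is 3/2^n. Need 2^n ≥ 3/0.0000005 = 6000000.
2^22 = 4194304 < 6000000 ≤ 2^23 = 8388608, so n = 23.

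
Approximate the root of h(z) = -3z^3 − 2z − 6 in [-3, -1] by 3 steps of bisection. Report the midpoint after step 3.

midpoint -2: h = 22 > 0 → [-2, -1]
midpoint -1.5: h = 7.125 > 0 → [-1.5, -1]
midpoint -1.25: h = 2.359375 > 0 → [-1.25, -1]

-1.25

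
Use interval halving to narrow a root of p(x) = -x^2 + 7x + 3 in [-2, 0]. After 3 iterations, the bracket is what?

[-0.5, -0.25]

x = -1 gives p = -5, negative; keep [-1, 0]
x = -0.5 gives p = -0.75, negative; keep [-0.5, 0]
x = -0.25 gives p = 1.1875, positive; keep [-0.5, -0.25]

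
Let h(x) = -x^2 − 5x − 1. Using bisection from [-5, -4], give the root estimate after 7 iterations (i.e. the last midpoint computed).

m = -4.5, h(m) = 1.25 (+); new bracket [-5, -4.5]
m = -4.75, h(m) = 0.1875 (+); new bracket [-5, -4.75]
m = -4.875, h(m) = -0.390625 (−); new bracket [-4.875, -4.75]
m = -4.8125, h(m) = -0.0977 (−); new bracket [-4.8125, -4.75]
m = -4.78125, h(m) = 0.0459 (+); new bracket [-4.8125, -4.78125]
m = -4.796875, h(m) = -0.0256 (−); new bracket [-4.796875, -4.78125]
m = -4.7890625, h(m) = 0.0102 (+); new bracket [-4.796875, -4.7890625]

-4.7890625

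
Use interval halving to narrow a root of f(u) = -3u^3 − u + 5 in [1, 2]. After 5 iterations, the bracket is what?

[1.0625, 1.09375]

f(1.5) = -6.625 < 0, so the root lies in [1, 1.5]
f(1.25) = -2.109375 < 0, so the root lies in [1, 1.25]
f(1.125) = -0.396484 < 0, so the root lies in [1, 1.125]
f(1.0625) = 0.3391 > 0, so the root lies in [1.0625, 1.125]
f(1.09375) = -0.0191 < 0, so the root lies in [1.0625, 1.09375]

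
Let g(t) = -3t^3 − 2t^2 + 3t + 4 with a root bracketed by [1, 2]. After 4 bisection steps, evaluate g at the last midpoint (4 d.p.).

-0.2815

midpoint 1.5: g = -6.125 < 0 → [1, 1.5]
midpoint 1.25: g = -1.234375 < 0 → [1, 1.25]
midpoint 1.125: g = 0.572266 > 0 → [1.125, 1.25]
midpoint 1.1875: g = -0.2815 < 0 → [1.125, 1.1875]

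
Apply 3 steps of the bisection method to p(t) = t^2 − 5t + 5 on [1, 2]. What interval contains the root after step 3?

[1.375, 1.5]

p(1.5) = -0.25 < 0, so the root lies in [1, 1.5]
p(1.25) = 0.3125 > 0, so the root lies in [1.25, 1.5]
p(1.375) = 0.015625 > 0, so the root lies in [1.375, 1.5]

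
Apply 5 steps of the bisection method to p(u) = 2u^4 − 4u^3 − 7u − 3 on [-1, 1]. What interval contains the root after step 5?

[-0.4375, -0.375]

p(0) = -3 < 0, so the root lies in [-1, 0]
p(-0.5) = 1.125 > 0, so the root lies in [-0.5, 0]
p(-0.25) = -1.179688 < 0, so the root lies in [-0.5, -0.25]
p(-0.375) = -0.1245 < 0, so the root lies in [-0.5, -0.375]
p(-0.4375) = 0.4707 > 0, so the root lies in [-0.4375, -0.375]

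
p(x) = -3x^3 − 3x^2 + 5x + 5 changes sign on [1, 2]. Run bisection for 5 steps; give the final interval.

p(1.5) = -4.375 < 0, so the root lies in [1, 1.5]
p(1.25) = 0.703125 > 0, so the root lies in [1.25, 1.5]
p(1.375) = -1.595703 < 0, so the root lies in [1.25, 1.375]
p(1.3125) = -0.3884 < 0, so the root lies in [1.25, 1.3125]
p(1.28125) = 0.1715 > 0, so the root lies in [1.28125, 1.3125]

[1.28125, 1.3125]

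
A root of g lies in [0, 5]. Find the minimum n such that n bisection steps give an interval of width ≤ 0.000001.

Width after n steps is 5/2^n. Need 2^n ≥ 5/0.000001 = 5000000.
2^22 = 4194304 < 5000000 ≤ 2^23 = 8388608, so n = 23.

23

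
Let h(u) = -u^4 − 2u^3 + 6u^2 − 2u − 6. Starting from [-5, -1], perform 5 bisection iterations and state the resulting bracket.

u = -3 gives h = 27, positive; keep [-5, -3]
u = -4 gives h = -30, negative; keep [-4, -3]
u = -3.5 gives h = 10.1875, positive; keep [-4, -3.5]
u = -3.75 gives h = -6.4102, negative; keep [-3.75, -3.5]
u = -3.625 gives h = 2.6873, positive; keep [-3.75, -3.625]

[-3.75, -3.625]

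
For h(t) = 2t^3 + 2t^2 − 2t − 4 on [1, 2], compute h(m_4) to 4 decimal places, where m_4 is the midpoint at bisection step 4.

-0.2056

t = 1.5 gives h = 4.25, positive; keep [1, 1.5]
t = 1.25 gives h = 0.53125, positive; keep [1, 1.25]
t = 1.125 gives h = -0.871094, negative; keep [1.125, 1.25]
t = 1.1875 gives h = -0.2056, negative; keep [1.1875, 1.25]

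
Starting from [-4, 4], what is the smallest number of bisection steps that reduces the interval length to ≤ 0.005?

11

Width after n steps is 8/2^n. Need 2^n ≥ 8/0.005 = 1600.
2^10 = 1024 < 1600 ≤ 2^11 = 2048, so n = 11.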